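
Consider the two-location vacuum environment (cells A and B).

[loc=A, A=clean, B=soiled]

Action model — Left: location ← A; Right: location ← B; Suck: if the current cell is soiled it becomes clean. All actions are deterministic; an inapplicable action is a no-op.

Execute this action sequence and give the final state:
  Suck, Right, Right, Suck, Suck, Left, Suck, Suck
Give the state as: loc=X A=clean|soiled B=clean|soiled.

Suck (#1): loc=A A=clean B=soiled
Right (#2): loc=B A=clean B=soiled
Right (#3): loc=B A=clean B=soiled
Suck (#4): loc=B A=clean B=clean
Suck (#5): loc=B A=clean B=clean
Left (#6): loc=A A=clean B=clean
Suck (#7): loc=A A=clean B=clean
Suck (#8): loc=A A=clean B=clean

loc=A A=clean B=clean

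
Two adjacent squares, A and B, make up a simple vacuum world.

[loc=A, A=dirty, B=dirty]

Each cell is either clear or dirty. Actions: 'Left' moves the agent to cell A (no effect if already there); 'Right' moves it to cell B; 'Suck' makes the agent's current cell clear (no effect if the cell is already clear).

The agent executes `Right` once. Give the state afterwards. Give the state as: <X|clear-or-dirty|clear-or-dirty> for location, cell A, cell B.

start: <A|dirty|dirty>
1. Right → <B|dirty|dirty>

<B|dirty|dirty>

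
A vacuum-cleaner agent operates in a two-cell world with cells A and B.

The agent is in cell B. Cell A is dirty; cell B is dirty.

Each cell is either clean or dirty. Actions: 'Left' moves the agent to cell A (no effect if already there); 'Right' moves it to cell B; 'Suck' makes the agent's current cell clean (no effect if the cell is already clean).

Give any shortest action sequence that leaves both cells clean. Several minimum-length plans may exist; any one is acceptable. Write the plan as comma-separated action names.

Suck, Left, Suck

1) do Suck; now in B — A dirty, B clean
2) do Left; now in A — A dirty, B clean
3) do Suck; now in A — A clean, B clean
min 3: Suck B + move + Suck A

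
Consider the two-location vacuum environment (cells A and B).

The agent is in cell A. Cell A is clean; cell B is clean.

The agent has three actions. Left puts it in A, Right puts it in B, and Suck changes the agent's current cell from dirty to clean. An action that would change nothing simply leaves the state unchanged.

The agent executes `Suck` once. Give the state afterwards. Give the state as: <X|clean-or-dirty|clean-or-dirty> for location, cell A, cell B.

start: <A|clean|clean>
t=1 Suck ⇒ <A|clean|clean>

<A|clean|clean>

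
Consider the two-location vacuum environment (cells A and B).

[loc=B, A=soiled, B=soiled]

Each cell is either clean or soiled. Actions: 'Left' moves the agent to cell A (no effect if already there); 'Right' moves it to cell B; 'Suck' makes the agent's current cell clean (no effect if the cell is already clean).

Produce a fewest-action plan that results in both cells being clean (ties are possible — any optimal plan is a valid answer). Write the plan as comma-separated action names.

Suck, Left, Suck

[1] after Suck: (B; A:soiled, B:clean)
[2] after Left: (A; A:soiled, B:clean)
[3] after Suck: (A; A:clean, B:clean)
min 3: Suck B + move + Suck A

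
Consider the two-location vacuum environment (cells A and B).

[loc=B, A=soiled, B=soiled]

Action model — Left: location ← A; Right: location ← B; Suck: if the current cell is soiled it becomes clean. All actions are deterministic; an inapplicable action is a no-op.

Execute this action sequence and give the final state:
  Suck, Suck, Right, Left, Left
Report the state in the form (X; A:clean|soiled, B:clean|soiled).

(A; A:soiled, B:clean)

1) do Suck; now (B; A:soiled, B:clean)
2) do Suck; now (B; A:soiled, B:clean)
3) do Right; now (B; A:soiled, B:clean)
4) do Left; now (A; A:soiled, B:clean)
5) do Left; now (A; A:soiled, B:clean)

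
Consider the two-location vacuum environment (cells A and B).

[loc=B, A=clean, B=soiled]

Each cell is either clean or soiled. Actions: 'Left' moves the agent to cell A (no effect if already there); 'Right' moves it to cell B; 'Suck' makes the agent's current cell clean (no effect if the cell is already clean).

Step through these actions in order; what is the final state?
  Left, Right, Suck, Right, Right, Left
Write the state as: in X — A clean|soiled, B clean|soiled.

in A — A clean, B clean

[1] after Left: in A — A clean, B soiled
[2] after Right: in B — A clean, B soiled
[3] after Suck: in B — A clean, B clean
[4] after Right: in B — A clean, B clean
[5] after Right: in B — A clean, B clean
[6] after Left: in A — A clean, B clean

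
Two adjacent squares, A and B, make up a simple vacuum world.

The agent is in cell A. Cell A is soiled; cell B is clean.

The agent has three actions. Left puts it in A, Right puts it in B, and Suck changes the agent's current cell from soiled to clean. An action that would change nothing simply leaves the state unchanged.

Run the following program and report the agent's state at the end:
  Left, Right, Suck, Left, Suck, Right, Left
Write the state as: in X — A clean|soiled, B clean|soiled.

in A — A clean, B clean

step 1/7 (Left): in A — A soiled, B clean
step 2/7 (Right): in B — A soiled, B clean
step 3/7 (Suck): in B — A soiled, B clean
step 4/7 (Left): in A — A soiled, B clean
step 5/7 (Suck): in A — A clean, B clean
step 6/7 (Right): in B — A clean, B clean
step 7/7 (Left): in A — A clean, B clean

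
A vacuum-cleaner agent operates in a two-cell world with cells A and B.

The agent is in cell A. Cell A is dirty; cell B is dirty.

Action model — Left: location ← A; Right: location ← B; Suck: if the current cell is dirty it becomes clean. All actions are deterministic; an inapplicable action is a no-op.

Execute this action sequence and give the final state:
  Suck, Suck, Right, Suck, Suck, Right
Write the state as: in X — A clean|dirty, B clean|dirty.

1) do Suck; now in A — A clean, B dirty
2) do Suck; now in A — A clean, B dirty
3) do Right; now in B — A clean, B dirty
4) do Suck; now in B — A clean, B clean
5) do Suck; now in B — A clean, B clean
6) do Right; now in B — A clean, B clean

in B — A clean, B clean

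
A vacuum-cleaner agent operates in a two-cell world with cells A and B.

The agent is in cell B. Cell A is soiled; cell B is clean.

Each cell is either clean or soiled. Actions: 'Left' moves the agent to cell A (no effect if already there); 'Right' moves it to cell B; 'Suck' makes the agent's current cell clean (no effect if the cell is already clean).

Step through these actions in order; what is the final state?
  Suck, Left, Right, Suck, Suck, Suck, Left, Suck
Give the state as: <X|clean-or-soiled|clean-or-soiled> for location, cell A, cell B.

<A|clean|clean>

t=1 Suck ⇒ <B|soiled|clean>
t=2 Left ⇒ <A|soiled|clean>
t=3 Right ⇒ <B|soiled|clean>
t=4 Suck ⇒ <B|soiled|clean>
t=5 Suck ⇒ <B|soiled|clean>
t=6 Suck ⇒ <B|soiled|clean>
t=7 Left ⇒ <A|soiled|clean>
t=8 Suck ⇒ <A|clean|clean>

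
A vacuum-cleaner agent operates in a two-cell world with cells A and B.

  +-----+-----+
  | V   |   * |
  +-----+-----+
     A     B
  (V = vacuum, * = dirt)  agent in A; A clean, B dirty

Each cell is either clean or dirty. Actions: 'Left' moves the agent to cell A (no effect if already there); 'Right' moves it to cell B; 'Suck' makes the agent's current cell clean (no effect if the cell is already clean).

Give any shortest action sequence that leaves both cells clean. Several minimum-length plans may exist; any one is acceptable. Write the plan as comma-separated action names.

Right (#1): <B|clean|dirty>
Suck (#2): <B|clean|clean>
min 2: go B then Suck

Right, Suck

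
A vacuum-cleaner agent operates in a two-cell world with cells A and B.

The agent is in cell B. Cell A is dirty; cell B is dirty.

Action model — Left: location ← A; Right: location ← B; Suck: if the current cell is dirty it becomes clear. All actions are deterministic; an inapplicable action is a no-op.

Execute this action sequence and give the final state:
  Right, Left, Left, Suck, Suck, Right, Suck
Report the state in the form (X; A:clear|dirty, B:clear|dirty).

(B; A:clear, B:clear)

t=1 Right ⇒ (B; A:dirty, B:dirty)
t=2 Left ⇒ (A; A:dirty, B:dirty)
t=3 Left ⇒ (A; A:dirty, B:dirty)
t=4 Suck ⇒ (A; A:clear, B:dirty)
t=5 Suck ⇒ (A; A:clear, B:dirty)
t=6 Right ⇒ (B; A:clear, B:dirty)
t=7 Suck ⇒ (B; A:clear, B:clear)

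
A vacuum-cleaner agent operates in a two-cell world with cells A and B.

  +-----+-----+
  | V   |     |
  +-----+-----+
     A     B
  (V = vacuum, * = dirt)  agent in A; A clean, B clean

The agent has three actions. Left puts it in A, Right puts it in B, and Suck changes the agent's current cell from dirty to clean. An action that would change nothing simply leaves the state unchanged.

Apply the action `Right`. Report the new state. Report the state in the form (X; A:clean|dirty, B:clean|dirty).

start: (A; A:clean, B:clean)
Right (#1): (B; A:clean, B:clean)

(B; A:clean, B:clean)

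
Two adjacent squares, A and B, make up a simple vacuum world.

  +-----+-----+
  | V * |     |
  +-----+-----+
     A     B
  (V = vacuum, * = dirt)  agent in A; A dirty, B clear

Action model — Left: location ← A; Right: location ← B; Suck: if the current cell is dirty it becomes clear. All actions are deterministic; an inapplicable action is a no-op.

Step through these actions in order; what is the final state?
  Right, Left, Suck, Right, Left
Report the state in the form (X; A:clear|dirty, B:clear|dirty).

(A; A:clear, B:clear)

1) do Right; now (B; A:dirty, B:clear)
2) do Left; now (A; A:dirty, B:clear)
3) do Suck; now (A; A:clear, B:clear)
4) do Right; now (B; A:clear, B:clear)
5) do Left; now (A; A:clear, B:clear)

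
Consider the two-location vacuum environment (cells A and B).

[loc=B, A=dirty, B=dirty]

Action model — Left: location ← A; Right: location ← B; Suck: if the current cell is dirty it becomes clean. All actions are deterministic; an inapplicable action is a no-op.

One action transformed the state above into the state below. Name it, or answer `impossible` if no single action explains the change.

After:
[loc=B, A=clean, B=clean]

impossible

try  Left: <A|dirty|dirty>
try Right: <B|dirty|dirty>
try  Suck: <B|dirty|clean>
no single action produces the after-state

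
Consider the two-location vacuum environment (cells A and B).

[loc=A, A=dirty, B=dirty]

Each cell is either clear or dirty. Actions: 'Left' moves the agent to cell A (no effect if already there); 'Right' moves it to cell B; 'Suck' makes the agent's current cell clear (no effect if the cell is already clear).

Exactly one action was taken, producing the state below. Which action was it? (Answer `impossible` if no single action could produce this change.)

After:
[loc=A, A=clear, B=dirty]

try  Left: loc=A A=dirty B=dirty
try Right: loc=B A=dirty B=dirty
try  Suck: loc=A A=clear B=dirty  ← match

Suck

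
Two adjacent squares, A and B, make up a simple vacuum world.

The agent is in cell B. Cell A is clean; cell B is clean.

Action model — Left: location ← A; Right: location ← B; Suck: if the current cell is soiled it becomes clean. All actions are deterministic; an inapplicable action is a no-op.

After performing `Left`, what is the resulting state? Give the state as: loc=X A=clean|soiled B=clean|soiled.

loc=A A=clean B=clean

start: loc=B A=clean B=clean
1) do Left; now loc=A A=clean B=clean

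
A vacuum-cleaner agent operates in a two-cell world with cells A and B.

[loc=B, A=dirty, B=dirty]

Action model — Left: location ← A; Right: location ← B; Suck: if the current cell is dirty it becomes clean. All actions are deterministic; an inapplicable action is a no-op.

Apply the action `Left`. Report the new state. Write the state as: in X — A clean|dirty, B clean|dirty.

in A — A dirty, B dirty

start: in B — A dirty, B dirty
1. Left → in A — A dirty, B dirty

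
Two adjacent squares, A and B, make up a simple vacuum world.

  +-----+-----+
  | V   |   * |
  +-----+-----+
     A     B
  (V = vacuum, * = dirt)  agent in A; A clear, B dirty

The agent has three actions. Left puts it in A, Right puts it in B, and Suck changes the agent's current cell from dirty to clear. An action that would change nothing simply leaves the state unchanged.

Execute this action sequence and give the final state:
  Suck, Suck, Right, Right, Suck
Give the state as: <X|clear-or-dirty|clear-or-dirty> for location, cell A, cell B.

[1] after Suck: <A|clear|dirty>
[2] after Suck: <A|clear|dirty>
[3] after Right: <B|clear|dirty>
[4] after Right: <B|clear|dirty>
[5] after Suck: <B|clear|clear>

<B|clear|clear>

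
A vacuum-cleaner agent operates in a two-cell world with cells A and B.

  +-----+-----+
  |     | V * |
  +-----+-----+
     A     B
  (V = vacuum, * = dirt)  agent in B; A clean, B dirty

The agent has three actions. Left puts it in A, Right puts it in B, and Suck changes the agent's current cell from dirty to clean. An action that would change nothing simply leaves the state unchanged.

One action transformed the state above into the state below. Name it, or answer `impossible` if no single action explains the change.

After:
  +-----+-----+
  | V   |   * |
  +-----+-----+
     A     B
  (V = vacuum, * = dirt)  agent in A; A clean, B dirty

Left

try  Left: <A|clean|dirty>  ← match
try Right: <B|clean|dirty>
try  Suck: <B|clean|clean>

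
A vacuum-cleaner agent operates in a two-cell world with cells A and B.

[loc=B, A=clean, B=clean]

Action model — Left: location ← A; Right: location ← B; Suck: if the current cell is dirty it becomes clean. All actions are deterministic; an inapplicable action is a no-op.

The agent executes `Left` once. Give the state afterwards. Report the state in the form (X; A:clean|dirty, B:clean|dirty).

(A; A:clean, B:clean)

start: (B; A:clean, B:clean)
Left (#1): (A; A:clean, B:clean)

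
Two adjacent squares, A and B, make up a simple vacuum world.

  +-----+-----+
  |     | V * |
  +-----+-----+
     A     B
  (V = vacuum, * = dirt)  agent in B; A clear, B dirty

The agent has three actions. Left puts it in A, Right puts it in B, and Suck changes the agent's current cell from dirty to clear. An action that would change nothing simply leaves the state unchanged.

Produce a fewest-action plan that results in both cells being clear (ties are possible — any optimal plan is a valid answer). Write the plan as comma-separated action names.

1. Suck → <B|clear|clear>
min 1: B is dirty, one Suck

Suck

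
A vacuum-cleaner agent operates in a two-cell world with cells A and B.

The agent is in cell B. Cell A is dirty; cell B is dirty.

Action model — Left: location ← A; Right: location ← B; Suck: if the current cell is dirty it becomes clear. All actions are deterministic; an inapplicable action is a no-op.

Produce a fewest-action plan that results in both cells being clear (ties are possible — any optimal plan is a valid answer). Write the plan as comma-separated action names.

step 1/3 (Suck): <B|dirty|clear>
step 2/3 (Left): <A|dirty|clear>
step 3/3 (Suck): <A|clear|clear>
min 3: Suck B + move + Suck A

Suck, Left, Suck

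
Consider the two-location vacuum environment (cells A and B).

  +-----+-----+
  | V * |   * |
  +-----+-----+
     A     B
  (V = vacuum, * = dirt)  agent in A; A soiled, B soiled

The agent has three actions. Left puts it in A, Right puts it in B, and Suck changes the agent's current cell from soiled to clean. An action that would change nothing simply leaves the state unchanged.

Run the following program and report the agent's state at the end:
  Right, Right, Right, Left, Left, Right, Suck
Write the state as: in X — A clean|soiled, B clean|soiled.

in B — A soiled, B clean

1) do Right; now in B — A soiled, B soiled
2) do Right; now in B — A soiled, B soiled
3) do Right; now in B — A soiled, B soiled
4) do Left; now in A — A soiled, B soiled
5) do Left; now in A — A soiled, B soiled
6) do Right; now in B — A soiled, B soiled
7) do Suck; now in B — A soiled, B clean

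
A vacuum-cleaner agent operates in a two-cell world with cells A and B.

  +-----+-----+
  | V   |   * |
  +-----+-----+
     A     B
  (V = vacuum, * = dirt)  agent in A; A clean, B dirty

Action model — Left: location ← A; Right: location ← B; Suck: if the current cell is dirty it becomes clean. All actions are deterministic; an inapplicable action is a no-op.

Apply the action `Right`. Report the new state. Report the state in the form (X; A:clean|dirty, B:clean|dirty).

(B; A:clean, B:dirty)

start: (A; A:clean, B:dirty)
t=1 Right ⇒ (B; A:clean, B:dirty)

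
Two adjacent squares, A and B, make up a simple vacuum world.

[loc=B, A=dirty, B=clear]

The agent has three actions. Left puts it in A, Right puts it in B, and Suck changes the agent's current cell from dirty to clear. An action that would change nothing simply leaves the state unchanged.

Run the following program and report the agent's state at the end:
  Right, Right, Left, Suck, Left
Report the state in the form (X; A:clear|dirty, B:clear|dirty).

1) do Right; now (B; A:dirty, B:clear)
2) do Right; now (B; A:dirty, B:clear)
3) do Left; now (A; A:dirty, B:clear)
4) do Suck; now (A; A:clear, B:clear)
5) do Left; now (A; A:clear, B:clear)

(A; A:clear, B:clear)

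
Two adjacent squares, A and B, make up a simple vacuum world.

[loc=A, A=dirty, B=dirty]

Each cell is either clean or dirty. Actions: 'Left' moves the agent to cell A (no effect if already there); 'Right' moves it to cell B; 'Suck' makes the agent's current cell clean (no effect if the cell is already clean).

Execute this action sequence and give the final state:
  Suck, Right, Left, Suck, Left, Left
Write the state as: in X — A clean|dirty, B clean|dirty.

in A — A clean, B dirty

Suck (#1): in A — A clean, B dirty
Right (#2): in B — A clean, B dirty
Left (#3): in A — A clean, B dirty
Suck (#4): in A — A clean, B dirty
Left (#5): in A — A clean, B dirty
Left (#6): in A — A clean, B dirty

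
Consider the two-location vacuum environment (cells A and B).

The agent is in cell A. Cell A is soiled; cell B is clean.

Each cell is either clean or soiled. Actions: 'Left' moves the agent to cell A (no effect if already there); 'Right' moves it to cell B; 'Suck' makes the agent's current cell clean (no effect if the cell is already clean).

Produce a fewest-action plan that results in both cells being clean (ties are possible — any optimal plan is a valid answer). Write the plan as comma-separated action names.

[1] after Suck: loc=A A=clean B=clean
min 1: A is soiled, one Suck

Suck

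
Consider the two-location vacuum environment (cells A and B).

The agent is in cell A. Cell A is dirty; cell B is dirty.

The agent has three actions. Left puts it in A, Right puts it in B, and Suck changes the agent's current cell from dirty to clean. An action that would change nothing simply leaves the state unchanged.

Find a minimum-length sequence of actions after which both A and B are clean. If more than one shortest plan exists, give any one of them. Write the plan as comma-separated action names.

step 1/3 (Suck): <A|clean|dirty>
step 2/3 (Right): <B|clean|dirty>
step 3/3 (Suck): <B|clean|clean>
min 3: Suck A + move + Suck B

Suck, Right, Suck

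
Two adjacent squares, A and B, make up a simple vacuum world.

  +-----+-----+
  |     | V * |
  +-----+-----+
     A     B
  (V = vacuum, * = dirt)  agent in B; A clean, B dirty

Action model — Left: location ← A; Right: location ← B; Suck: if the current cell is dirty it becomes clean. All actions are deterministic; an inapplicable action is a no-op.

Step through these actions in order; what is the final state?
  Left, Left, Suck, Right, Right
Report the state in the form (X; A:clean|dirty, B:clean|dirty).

step 1/5 (Left): (A; A:clean, B:dirty)
step 2/5 (Left): (A; A:clean, B:dirty)
step 3/5 (Suck): (A; A:clean, B:dirty)
step 4/5 (Right): (B; A:clean, B:dirty)
step 5/5 (Right): (B; A:clean, B:dirty)

(B; A:clean, B:dirty)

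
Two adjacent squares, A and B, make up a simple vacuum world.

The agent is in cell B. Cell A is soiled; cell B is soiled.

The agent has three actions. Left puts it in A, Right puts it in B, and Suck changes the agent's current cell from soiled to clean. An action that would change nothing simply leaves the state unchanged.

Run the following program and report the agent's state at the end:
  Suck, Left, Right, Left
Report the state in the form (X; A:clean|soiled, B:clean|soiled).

Suck (#1): (B; A:soiled, B:clean)
Left (#2): (A; A:soiled, B:clean)
Right (#3): (B; A:soiled, B:clean)
Left (#4): (A; A:soiled, B:clean)

(A; A:soiled, B:clean)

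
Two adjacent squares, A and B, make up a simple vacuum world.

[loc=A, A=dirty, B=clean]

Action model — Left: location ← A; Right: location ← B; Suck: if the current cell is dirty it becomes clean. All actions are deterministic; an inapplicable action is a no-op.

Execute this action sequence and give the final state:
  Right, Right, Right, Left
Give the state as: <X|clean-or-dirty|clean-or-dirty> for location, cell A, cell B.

<A|dirty|clean>

[1] after Right: <B|dirty|clean>
[2] after Right: <B|dirty|clean>
[3] after Right: <B|dirty|clean>
[4] after Left: <A|dirty|clean>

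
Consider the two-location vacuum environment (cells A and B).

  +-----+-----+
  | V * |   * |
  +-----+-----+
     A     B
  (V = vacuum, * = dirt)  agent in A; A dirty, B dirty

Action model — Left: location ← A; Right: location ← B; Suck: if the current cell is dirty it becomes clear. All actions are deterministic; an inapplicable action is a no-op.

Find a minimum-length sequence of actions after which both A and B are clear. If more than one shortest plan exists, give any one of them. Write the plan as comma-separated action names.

Suck, Right, Suck

step 1/3 (Suck): in A — A clear, B dirty
step 2/3 (Right): in B — A clear, B dirty
step 3/3 (Suck): in B — A clear, B clear
min 3: Suck A + move + Suck B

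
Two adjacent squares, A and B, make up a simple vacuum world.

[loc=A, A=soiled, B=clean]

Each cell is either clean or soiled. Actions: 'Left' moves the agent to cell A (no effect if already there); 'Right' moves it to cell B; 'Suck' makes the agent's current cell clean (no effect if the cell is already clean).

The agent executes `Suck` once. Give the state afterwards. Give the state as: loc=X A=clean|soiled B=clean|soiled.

loc=A A=clean B=clean

start: loc=A A=soiled B=clean
t=1 Suck ⇒ loc=A A=clean B=clean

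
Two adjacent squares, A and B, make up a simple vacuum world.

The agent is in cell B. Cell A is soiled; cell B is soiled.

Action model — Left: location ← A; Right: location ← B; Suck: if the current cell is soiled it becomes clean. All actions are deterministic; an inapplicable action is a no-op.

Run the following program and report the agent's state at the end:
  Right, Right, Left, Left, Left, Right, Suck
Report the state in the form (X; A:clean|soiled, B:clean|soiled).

1) do Right; now (B; A:soiled, B:soiled)
2) do Right; now (B; A:soiled, B:soiled)
3) do Left; now (A; A:soiled, B:soiled)
4) do Left; now (A; A:soiled, B:soiled)
5) do Left; now (A; A:soiled, B:soiled)
6) do Right; now (B; A:soiled, B:soiled)
7) do Suck; now (B; A:soiled, B:clean)

(B; A:soiled, B:clean)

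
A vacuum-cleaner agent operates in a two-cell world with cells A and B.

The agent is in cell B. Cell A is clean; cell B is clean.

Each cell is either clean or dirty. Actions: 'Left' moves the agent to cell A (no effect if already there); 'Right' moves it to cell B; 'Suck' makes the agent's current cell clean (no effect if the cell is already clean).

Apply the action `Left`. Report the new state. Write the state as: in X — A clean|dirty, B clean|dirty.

start: in B — A clean, B clean
[1] after Left: in A — A clean, B clean

in A — A clean, B clean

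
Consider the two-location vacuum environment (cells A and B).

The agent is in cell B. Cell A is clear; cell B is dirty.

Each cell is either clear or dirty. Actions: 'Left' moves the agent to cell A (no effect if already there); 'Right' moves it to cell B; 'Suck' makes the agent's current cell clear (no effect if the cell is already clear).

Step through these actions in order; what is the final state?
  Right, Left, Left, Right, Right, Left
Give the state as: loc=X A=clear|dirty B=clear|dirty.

[1] after Right: loc=B A=clear B=dirty
[2] after Left: loc=A A=clear B=dirty
[3] after Left: loc=A A=clear B=dirty
[4] after Right: loc=B A=clear B=dirty
[5] after Right: loc=B A=clear B=dirty
[6] after Left: loc=A A=clear B=dirty

loc=A A=clear B=dirty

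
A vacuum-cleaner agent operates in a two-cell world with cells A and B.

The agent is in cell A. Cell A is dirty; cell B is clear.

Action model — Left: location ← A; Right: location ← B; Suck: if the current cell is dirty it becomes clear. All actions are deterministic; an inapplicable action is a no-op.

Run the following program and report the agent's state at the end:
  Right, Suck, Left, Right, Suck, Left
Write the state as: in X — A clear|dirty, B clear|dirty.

in A — A dirty, B clear

1. Right → in B — A dirty, B clear
2. Suck → in B — A dirty, B clear
3. Left → in A — A dirty, B clear
4. Right → in B — A dirty, B clear
5. Suck → in B — A dirty, B clear
6. Left → in A — A dirty, B clear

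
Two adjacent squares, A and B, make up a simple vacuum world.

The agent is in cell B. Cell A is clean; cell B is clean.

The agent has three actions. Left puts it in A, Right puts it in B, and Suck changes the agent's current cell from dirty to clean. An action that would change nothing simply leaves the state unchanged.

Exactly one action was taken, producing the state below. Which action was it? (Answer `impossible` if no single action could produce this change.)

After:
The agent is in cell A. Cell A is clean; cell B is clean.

try  Left: loc=A A=clean B=clean  ← match
try Right: loc=B A=clean B=clean
try  Suck: loc=B A=clean B=clean

Left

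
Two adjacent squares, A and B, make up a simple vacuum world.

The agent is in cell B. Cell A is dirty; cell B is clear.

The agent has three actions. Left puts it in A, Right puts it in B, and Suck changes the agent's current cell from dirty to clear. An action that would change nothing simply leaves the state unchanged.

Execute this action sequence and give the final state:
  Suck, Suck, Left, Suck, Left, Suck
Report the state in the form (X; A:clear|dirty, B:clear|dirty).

1. Suck → (B; A:dirty, B:clear)
2. Suck → (B; A:dirty, B:clear)
3. Left → (A; A:dirty, B:clear)
4. Suck → (A; A:clear, B:clear)
5. Left → (A; A:clear, B:clear)
6. Suck → (A; A:clear, B:clear)

(A; A:clear, B:clear)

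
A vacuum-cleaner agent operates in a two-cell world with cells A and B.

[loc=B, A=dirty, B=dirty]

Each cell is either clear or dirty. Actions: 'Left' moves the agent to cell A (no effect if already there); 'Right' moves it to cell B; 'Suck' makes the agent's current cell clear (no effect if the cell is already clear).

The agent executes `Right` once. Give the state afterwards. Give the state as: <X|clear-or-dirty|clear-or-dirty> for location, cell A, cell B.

start: <B|dirty|dirty>
step 1/1 (Right): <B|dirty|dirty>

<B|dirty|dirty>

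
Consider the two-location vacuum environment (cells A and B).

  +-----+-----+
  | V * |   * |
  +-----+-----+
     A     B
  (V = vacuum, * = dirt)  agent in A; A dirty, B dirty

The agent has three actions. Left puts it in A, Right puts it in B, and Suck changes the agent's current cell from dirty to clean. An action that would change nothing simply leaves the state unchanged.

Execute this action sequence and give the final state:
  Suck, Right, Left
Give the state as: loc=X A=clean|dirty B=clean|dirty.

1. Suck → loc=A A=clean B=dirty
2. Right → loc=B A=clean B=dirty
3. Left → loc=A A=clean B=dirty

loc=A A=clean B=dirty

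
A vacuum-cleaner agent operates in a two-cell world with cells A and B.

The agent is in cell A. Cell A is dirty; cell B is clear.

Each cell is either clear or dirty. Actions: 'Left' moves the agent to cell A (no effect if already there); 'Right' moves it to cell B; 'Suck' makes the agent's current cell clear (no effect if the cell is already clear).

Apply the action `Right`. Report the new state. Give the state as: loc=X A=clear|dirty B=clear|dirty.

loc=B A=dirty B=clear

start: loc=A A=dirty B=clear
1) do Right; now loc=B A=dirty B=clear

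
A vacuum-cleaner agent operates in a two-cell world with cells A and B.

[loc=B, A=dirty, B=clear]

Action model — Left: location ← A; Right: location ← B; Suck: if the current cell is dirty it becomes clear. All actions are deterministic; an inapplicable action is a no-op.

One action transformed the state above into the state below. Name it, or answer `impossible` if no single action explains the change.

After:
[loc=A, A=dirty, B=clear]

Left

try  Left: <A|dirty|clear>  ← match
try Right: <B|dirty|clear>
try  Suck: <B|dirty|clear>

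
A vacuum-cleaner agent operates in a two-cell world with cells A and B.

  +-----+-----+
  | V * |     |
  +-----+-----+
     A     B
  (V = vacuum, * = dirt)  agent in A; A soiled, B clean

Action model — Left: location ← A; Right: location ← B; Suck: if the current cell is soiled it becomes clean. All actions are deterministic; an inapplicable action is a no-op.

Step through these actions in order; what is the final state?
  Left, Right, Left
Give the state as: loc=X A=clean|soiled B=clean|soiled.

step 1/3 (Left): loc=A A=soiled B=clean
step 2/3 (Right): loc=B A=soiled B=clean
step 3/3 (Left): loc=A A=soiled B=clean

loc=A A=soiled B=clean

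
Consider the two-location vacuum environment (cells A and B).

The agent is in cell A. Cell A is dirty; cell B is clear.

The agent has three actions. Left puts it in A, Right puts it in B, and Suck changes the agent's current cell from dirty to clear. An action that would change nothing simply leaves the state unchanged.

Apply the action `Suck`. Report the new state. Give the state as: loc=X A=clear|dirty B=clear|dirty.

loc=A A=clear B=clear

start: loc=A A=dirty B=clear
t=1 Suck ⇒ loc=A A=clear B=clear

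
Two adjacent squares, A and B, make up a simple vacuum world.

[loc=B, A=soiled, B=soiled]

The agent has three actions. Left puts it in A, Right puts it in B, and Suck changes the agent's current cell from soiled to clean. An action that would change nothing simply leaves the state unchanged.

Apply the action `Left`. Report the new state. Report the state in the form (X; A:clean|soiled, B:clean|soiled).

(A; A:soiled, B:soiled)

start: (B; A:soiled, B:soiled)
1. Left → (A; A:soiled, B:soiled)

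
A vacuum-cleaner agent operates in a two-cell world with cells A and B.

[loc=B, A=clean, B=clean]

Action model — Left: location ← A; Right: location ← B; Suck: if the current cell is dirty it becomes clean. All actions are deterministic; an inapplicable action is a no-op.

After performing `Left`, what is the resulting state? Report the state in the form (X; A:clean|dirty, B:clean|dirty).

start: (B; A:clean, B:clean)
1. Left → (A; A:clean, B:clean)

(A; A:clean, B:clean)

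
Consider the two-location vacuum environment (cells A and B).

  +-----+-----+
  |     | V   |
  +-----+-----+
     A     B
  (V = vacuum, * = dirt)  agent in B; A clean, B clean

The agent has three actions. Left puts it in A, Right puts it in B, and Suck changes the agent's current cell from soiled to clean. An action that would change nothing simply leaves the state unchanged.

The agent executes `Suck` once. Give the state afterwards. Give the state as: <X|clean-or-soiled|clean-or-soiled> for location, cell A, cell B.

<B|clean|clean>

start: <B|clean|clean>
[1] after Suck: <B|clean|clean>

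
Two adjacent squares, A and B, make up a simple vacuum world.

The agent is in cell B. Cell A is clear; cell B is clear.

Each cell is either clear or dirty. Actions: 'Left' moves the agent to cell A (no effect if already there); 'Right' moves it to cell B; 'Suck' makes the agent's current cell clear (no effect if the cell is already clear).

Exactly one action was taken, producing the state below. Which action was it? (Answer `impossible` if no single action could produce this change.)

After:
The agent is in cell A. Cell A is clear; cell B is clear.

try  Left: (A; A:clear, B:clear)  ← match
try Right: (B; A:clear, B:clear)
try  Suck: (B; A:clear, B:clear)

Left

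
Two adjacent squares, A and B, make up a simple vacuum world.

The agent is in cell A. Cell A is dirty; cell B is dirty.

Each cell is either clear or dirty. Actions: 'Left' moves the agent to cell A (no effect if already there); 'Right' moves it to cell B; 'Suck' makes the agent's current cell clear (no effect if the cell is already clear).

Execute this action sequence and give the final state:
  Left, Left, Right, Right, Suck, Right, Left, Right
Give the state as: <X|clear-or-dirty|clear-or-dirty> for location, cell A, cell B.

1. Left → <A|dirty|dirty>
2. Left → <A|dirty|dirty>
3. Right → <B|dirty|dirty>
4. Right → <B|dirty|dirty>
5. Suck → <B|dirty|clear>
6. Right → <B|dirty|clear>
7. Left → <A|dirty|clear>
8. Right → <B|dirty|clear>

<B|dirty|clear>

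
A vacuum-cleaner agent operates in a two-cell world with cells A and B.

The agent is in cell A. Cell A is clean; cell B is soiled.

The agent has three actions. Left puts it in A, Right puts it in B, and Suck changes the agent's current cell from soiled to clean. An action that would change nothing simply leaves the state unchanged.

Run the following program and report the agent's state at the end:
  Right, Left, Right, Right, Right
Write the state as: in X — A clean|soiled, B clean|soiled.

[1] after Right: in B — A clean, B soiled
[2] after Left: in A — A clean, B soiled
[3] after Right: in B — A clean, B soiled
[4] after Right: in B — A clean, B soiled
[5] after Right: in B — A clean, B soiled

in B — A clean, B soiled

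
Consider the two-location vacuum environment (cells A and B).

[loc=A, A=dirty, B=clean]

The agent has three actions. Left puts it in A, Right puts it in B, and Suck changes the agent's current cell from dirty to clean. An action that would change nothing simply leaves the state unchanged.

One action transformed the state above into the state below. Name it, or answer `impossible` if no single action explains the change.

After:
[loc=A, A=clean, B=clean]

try  Left: <A|dirty|clean>
try Right: <B|dirty|clean>
try  Suck: <A|clean|clean>  ← match

Suck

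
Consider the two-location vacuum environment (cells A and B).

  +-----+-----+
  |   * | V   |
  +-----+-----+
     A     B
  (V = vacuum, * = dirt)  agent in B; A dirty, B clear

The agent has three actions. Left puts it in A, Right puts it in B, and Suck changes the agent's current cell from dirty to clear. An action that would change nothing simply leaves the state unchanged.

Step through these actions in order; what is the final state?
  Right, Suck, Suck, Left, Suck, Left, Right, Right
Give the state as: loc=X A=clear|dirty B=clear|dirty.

loc=B A=clear B=clear

[1] after Right: loc=B A=dirty B=clear
[2] after Suck: loc=B A=dirty B=clear
[3] after Suck: loc=B A=dirty B=clear
[4] after Left: loc=A A=dirty B=clear
[5] after Suck: loc=A A=clear B=clear
[6] after Left: loc=A A=clear B=clear
[7] after Right: loc=B A=clear B=clear
[8] after Right: loc=B A=clear B=clear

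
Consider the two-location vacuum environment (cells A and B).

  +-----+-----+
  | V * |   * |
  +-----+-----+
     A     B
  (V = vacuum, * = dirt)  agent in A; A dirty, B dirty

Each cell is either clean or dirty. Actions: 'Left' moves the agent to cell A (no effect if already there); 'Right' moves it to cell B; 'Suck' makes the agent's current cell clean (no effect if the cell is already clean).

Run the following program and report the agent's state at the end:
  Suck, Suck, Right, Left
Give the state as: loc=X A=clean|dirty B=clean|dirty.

loc=A A=clean B=dirty

Suck (#1): loc=A A=clean B=dirty
Suck (#2): loc=A A=clean B=dirty
Right (#3): loc=B A=clean B=dirty
Left (#4): loc=A A=clean B=dirty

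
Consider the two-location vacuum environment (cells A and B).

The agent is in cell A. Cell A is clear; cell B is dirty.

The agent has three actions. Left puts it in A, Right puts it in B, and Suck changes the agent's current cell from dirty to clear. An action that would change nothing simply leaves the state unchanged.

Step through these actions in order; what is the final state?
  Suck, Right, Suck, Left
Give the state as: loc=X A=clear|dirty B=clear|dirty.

Suck (#1): loc=A A=clear B=dirty
Right (#2): loc=B A=clear B=dirty
Suck (#3): loc=B A=clear B=clear
Left (#4): loc=A A=clear B=clear

loc=A A=clear B=clear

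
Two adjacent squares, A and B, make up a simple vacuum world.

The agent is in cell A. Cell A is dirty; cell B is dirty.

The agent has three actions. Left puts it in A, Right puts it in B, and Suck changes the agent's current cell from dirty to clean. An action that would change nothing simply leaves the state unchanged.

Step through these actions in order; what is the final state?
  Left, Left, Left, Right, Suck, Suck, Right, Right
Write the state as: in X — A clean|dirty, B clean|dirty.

in B — A dirty, B clean

1) do Left; now in A — A dirty, B dirty
2) do Left; now in A — A dirty, B dirty
3) do Left; now in A — A dirty, B dirty
4) do Right; now in B — A dirty, B dirty
5) do Suck; now in B — A dirty, B clean
6) do Suck; now in B — A dirty, B clean
7) do Right; now in B — A dirty, B clean
8) do Right; now in B — A dirty, B clean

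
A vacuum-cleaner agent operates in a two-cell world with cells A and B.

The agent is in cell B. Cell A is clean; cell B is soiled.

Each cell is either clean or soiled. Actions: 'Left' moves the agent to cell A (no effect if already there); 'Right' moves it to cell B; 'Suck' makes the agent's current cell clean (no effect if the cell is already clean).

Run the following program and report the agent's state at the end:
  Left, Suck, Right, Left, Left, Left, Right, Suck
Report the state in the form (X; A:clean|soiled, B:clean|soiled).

(B; A:clean, B:clean)

Left (#1): (A; A:clean, B:soiled)
Suck (#2): (A; A:clean, B:soiled)
Right (#3): (B; A:clean, B:soiled)
Left (#4): (A; A:clean, B:soiled)
Left (#5): (A; A:clean, B:soiled)
Left (#6): (A; A:clean, B:soiled)
Right (#7): (B; A:clean, B:soiled)
Suck (#8): (B; A:clean, B:clean)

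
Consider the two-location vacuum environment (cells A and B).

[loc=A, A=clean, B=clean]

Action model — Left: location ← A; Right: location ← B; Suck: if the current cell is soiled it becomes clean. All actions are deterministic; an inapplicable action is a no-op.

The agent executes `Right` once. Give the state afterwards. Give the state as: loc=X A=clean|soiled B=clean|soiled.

loc=B A=clean B=clean

start: loc=A A=clean B=clean
t=1 Right ⇒ loc=B A=clean B=clean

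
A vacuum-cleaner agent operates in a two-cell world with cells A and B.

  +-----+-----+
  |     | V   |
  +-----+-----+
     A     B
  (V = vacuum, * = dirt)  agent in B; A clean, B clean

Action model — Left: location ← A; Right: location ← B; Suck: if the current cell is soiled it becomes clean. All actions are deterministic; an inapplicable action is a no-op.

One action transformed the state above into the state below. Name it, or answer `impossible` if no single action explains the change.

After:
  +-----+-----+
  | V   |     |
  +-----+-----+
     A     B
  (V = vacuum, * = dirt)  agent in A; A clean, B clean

Left

try  Left: loc=A A=clean B=clean  ← match
try Right: loc=B A=clean B=clean
try  Suck: loc=B A=clean B=clean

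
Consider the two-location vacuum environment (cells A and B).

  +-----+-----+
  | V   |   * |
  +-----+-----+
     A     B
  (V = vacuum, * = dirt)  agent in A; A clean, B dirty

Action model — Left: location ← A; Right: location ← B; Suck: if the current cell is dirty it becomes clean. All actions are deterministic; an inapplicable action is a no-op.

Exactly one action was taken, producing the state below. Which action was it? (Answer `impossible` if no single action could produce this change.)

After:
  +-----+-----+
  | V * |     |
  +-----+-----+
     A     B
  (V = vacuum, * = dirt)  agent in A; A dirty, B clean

try  Left: in A — A clean, B dirty
try Right: in B — A clean, B dirty
try  Suck: in A — A clean, B dirty
no single action produces the after-state

impossible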